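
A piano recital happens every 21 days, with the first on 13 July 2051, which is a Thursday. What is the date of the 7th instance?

The 7th occurrence is 6 intervals after the first: 6 × 21 = 126 days after 13 July 2051.
July has 31 days — 18 days to the end of July leaves 108.
August has 31 days (77 left).
September has 30 days (47 left).
October has 31 days (16 left).
16 days into November → 16 November 2051.

16 November 2051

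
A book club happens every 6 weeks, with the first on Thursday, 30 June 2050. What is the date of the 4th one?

The 4th occurrence is 3 intervals after the first: 3 × 42 = 126 days after 30 June 2050.
June has 30 days — 0 days to the end of June leaves 126.
July has 31 days (95 left).
August has 31 days (64 left).
September has 30 days (34 left).
October has 31 days (3 left).
3 days into November → 3 November 2050.

3 November 2050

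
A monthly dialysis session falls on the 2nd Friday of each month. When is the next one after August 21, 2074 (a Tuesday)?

August 2074 starts on a Wednesday; its first Friday is the 3rd, so the 2nd Friday is the 10th — August 10, 2074.
That is not after August 21, 2074, so look at September 2074.
September 2074 starts on a Saturday; its first Friday is the 7th, so the 2nd Friday is the 14th — September 14, 2074.

September 14, 2074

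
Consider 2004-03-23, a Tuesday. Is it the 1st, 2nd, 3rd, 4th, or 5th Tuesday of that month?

4th

Day 23 falls in week ⌈23/7⌉ of the month.
Days 1–7 hold the 1st Tuesday, 8–14 the 2nd, 15–21 the 3rd, 22–28 the 4th, 29–31 the 5th.
23 is in the range for the 4th.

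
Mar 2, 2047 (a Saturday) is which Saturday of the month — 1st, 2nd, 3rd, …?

1st

Day 2 falls in week ⌈2/7⌉ of the month.
Days 1–7 hold the 1st Saturday, 8–14 the 2nd, 15–21 the 3rd, 22–28 the 4th, 29–31 the 5th.
2 is in the range for the 1st.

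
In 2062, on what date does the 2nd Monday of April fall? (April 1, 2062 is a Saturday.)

April 10, 2062

April 2062 begins on a Saturday, so the first Monday is April 3 (2 days later).
The 2nd Monday is 1 weeks later: 3 + 7 = 10.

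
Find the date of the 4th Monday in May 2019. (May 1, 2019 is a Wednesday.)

May 2019 begins on a Wednesday, so the first Monday is May 6 (5 days later).
The 4th Monday is 3 weeks later: 6 + 21 = 27.

May 27, 2019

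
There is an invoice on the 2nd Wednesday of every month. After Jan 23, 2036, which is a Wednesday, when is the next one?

Feb 13, 2036

Jan 2036 starts on a Tuesday; its first Wednesday is the 2nd, so the 2nd Wednesday is the 9th — Jan 9, 2036.
That is not after Jan 23, 2036, so look at Feb 2036.
Feb 2036 starts on a Friday; its first Wednesday is the 6th, so the 2nd Wednesday is the 13th — Feb 13, 2036.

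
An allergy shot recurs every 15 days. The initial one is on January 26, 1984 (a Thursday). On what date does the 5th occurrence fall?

The 5th occurrence is 4 intervals after the first: 4 × 15 = 60 days after January 26, 1984.
January has 31 days — 5 days to the end of January leaves 55.
February has 29 days (26 left).
26 days into March → March 26, 1984.

March 26, 1984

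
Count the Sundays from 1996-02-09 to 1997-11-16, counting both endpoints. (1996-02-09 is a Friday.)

1996-02-09 is a Friday; the first Sunday on or after it is 1996-02-11 (2 days later).
From 1996-02-11 to 1997-11-16: 324 + 320 = 644 days (rest of 1996, to 1997-11-16 in 1997).
644 ÷ 7 = 92 full weeks with remainder 0, so 92 more Sundays after the first → 93.

93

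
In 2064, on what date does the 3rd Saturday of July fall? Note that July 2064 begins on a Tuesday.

July 2064 begins on a Tuesday, so the first Saturday is July 5 (4 days later).
The 3rd Saturday is 2 weeks later: 5 + 14 = 19.

July 19, 2064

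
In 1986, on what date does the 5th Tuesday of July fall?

July 29, 1986

July 1986 begins on a Tuesday, so the first Tuesday is July 1.
The 5th Tuesday is 4 weeks later: 1 + 28 = 29.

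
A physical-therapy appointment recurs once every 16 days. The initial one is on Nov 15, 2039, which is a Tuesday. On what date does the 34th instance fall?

Apr 26, 2041

The 34th occurrence is 33 intervals after the first: 33 × 16 = 528 days after Nov 15, 2039.
Nov has 30 days — 15 days to the end of Nov leaves 513.
From end of Nov to end of 2039 is 31 days (482 left).
2040 has 366 days (116 left).
Jan has 31 days (85 left).
Feb has 28 days (57 left).
Mar has 31 days (26 left).
26 days into Apr → Apr 26, 2041.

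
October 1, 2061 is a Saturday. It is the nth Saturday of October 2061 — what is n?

1st

Day 1 falls in week ⌈1/7⌉ of the month.
Days 1–7 hold the 1st Saturday, 8–14 the 2nd, 15–21 the 3rd, 22–28 the 4th, 29–31 the 5th.
1 is in the range for the 1st.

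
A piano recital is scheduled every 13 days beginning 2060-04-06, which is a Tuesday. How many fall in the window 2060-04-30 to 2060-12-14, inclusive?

Occurrences land 13·i days after 2060-04-06 for i = 0, 1, 2, …
2060-04-30 is 24 days after the start; 24 ÷ 13 = 1 remainder 11; since the remainder is 11, round up to i = 2. First occurrence in the window: #3 on 2060-05-02 (2×13 = 26 days in).
2060-12-14 is 252 days after the start; 252 ÷ 13 = 19 remainder 5. Last occurrence in the window: #20 on 2060-12-09.
Occurrences #3 through #20: 18 in total.

18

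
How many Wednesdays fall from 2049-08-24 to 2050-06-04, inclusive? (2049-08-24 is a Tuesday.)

2049-08-24 is a Tuesday; the first Wednesday on or after it is 2049-08-25 (1 day later).
From 2049-08-25 to 2050-06-04: 6 + 30 + 31 + 30 + 31 + 31 + 28 + 31 + 30 + 31 + 4 = 283 days (rest of August, September, October, November, December, January, February, March, April, May, June).
283 ÷ 7 = 40 full weeks with remainder 3, so 40 more Wednesdays after the first → 41.

41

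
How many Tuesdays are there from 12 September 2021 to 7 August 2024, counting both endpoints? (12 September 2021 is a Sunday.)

12 September 2021 is a Sunday; the first Tuesday on or after it is 14 September 2021 (2 days later).
From 14 September 2021 to 7 August 2024: 108 + 365 + 365 + 220 = 1058 days (rest of 2021, 2022, 2023, to 7 August 2024 in 2024).
1058 ÷ 7 = 151 full weeks with remainder 1, so 151 more Tuesdays after the first → 152.

152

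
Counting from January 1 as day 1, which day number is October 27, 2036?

301

Days in months before October: 31 + 29 + 31 + 30 + 31 + 30 + 31 + 31 + 30 = 274.
Plus 27 days into October → day 301.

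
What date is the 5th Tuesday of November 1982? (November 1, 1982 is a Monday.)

November 30, 1982

November 1982 begins on a Monday, so the first Tuesday is November 2 (1 day later).
The 5th Tuesday is 4 weeks later: 2 + 28 = 30.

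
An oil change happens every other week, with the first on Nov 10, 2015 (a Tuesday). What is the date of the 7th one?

The 7th occurrence is 6 intervals after the first: 6 × 14 = 84 days after Nov 10, 2015.
Nov has 30 days — 20 days to the end of Nov leaves 64.
Dec has 31 days (33 left).
Jan has 31 days (2 left).
2 days into Feb → Feb 2, 2016.

Feb 2, 2016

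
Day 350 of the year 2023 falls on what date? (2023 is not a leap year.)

Jan has 31 days (350 − 31 = 319 remain).
Feb has 28 days (319 − 28 = 291 remain).
Mar has 31 days (291 − 31 = 260 remain).
Apr has 30 days (260 − 30 = 230 remain).
May has 31 days (230 − 31 = 199 remain).
Jun has 30 days (199 − 30 = 169 remain).
Jul has 31 days (169 − 31 = 138 remain).
Aug has 31 days (138 − 31 = 107 remain).
Sep has 30 days (107 − 30 = 77 remain).
Oct has 31 days (77 − 31 = 46 remain).
Nov has 30 days (46 − 30 = 16 remain).
16 into Dec → Dec 16.

Dec 16, 2023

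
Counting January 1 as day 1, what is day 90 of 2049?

Jan has 31 days (90 − 31 = 59 remain).
Feb has 28 days (59 − 28 = 31 remain).
31 into Mar → Mar 31.

Mar 31, 2049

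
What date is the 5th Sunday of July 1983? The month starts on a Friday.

July 1983 begins on a Friday, so the first Sunday is July 3 (2 days later).
The 5th Sunday is 4 weeks later: 3 + 28 = 31.

1983-07-31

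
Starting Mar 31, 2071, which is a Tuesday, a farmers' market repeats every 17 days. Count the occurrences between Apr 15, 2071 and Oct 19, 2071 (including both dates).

11

Occurrences land 17·i days after Mar 31, 2071 for i = 0, 1, 2, …
Apr 15, 2071 is 15 days after the start; 15 ÷ 17 = 0 remainder 15; since the remainder is 15, round up to i = 1. First occurrence in the window: #2 on Apr 17, 2071 (1×17 = 17 days in).
Oct 19, 2071 is 202 days after the start; 202 ÷ 17 = 11 remainder 15. Last occurrence in the window: #12 on Oct 4, 2071.
Occurrences #2 through #12: 11 in total.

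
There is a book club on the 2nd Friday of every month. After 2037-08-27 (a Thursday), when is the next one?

August 2037 starts on a Saturday; its first Friday is the 7th, so the 2nd Friday is the 14th — 2037-08-14.
That is not after 2037-08-27, so look at September 2037.
September 2037 starts on a Tuesday; its first Friday is the 4th, so the 2nd Friday is the 11th — 2037-09-11.

2037-09-11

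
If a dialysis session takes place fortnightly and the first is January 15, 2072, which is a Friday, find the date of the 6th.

The 6th occurrence is 5 intervals after the first: 5 × 14 = 70 days after January 15, 2072.
January has 31 days — 16 days to the end of January leaves 54.
February has 29 days (25 left).
25 days into March → March 25, 2072.

March 25, 2072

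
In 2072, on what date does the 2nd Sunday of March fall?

The first Sunday of March 2072 is March 6.
The 2nd Sunday is 1 weeks later: 6 + 7 = 13.

March 13, 2072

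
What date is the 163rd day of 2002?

January has 31 days (163 − 31 = 132 remain).
February has 28 days (132 − 28 = 104 remain).
March has 31 days (104 − 31 = 73 remain).
April has 30 days (73 − 30 = 43 remain).
May has 31 days (43 − 31 = 12 remain).
12 into June → June 12.

June 12, 2002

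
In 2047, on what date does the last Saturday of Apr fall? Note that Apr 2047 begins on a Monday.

Apr 2047 begins on a Monday, so the first Saturday is Apr 6 (5 days later).
Apr 2047 has 30 days. Adding weeks: 6, 13, 20, 27 — the last one ≤ 30 is the 27th.

Apr 27, 2047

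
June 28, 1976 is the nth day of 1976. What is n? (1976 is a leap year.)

Days in months before June: 31 + 29 + 31 + 30 + 31 = 152.
Plus 28 days into June → day 180.

180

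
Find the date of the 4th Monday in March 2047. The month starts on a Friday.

March 2047 begins on a Friday, so the first Monday is March 4 (3 days later).
The 4th Monday is 3 weeks later: 4 + 21 = 25.

March 25, 2047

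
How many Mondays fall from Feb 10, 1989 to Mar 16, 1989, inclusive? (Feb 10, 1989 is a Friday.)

Feb 10, 1989 is a Friday; the first Monday on or after it is Feb 13, 1989 (3 days later).
From Feb 13, 1989 to Mar 16, 1989: 15 + 16 = 31 days (rest of Feb, Mar).
31 ÷ 7 = 4 full weeks with remainder 3, so 4 more Mondays after the first → 5.

5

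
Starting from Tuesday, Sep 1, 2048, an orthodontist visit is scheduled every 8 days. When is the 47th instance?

Sep 4, 2049

The 47th occurrence is 46 intervals after the first: 46 × 8 = 368 days after Sep 1, 2048.
Sep has 30 days — 29 days to the end of Sep leaves 339.
Oct has 31 days (308 left).
Nov has 30 days (278 left).
Dec has 31 days (247 left).
Jan has 31 days (216 left).
Feb has 28 days (188 left).
Mar has 31 days (157 left).
Apr has 30 days (127 left).
May has 31 days (96 left).
Jun has 30 days (66 left).
Jul has 31 days (35 left).
Aug has 31 days (4 left).
4 days into Sep → Sep 4, 2049.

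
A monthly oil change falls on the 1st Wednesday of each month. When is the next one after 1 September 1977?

September 1977 starts on a Thursday, so its 1st Wednesday is 7 September 1977 (6 days in).
7 September 1977 is after 1 September 1977, so that is the next one.

7 September 1977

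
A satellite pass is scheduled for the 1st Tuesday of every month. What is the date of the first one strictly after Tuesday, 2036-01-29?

2036-02-05

January 2036 starts on a Tuesday, so its 1st Tuesday is 2036-01-01.
That is not after 2036-01-29, so look at February 2036.
February 2036 starts on a Friday, so its 1st Tuesday is 2036-02-05 (4 days in).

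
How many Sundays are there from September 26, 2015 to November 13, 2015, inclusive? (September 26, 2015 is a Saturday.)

7

September 26, 2015 is a Saturday; the first Sunday on or after it is September 27, 2015 (1 day later).
From September 27, 2015 to November 13, 2015: 3 + 31 + 13 = 47 days (rest of September, October, November).
47 ÷ 7 = 6 full weeks with remainder 5, so 6 more Sundays after the first → 7.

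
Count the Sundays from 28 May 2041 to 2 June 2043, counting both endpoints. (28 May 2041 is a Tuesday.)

105

28 May 2041 is a Tuesday; the first Sunday on or after it is 2 June 2041 (5 days later).
From 2 June 2041 to 2 June 2043: 212 + 365 + 153 = 730 days (rest of 2041, 2042, to 2 June 2043 in 2043).
730 ÷ 7 = 104 full weeks with remainder 2, so 104 more Sundays after the first → 105.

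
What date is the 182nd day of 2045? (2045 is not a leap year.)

2045-07-01

January has 31 days (182 − 31 = 151 remain).
February has 28 days (151 − 28 = 123 remain).
March has 31 days (123 − 31 = 92 remain).
April has 30 days (92 − 30 = 62 remain).
May has 31 days (62 − 31 = 31 remain).
June has 30 days (31 − 30 = 1 remain).
1 into July → July 1.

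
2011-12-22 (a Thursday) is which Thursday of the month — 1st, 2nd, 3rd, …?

4th

Day 22 falls in week ⌈22/7⌉ of the month.
Days 1–7 hold the 1st Thursday, 8–14 the 2nd, 15–21 the 3rd, 22–28 the 4th, 29–31 the 5th.
22 is in the range for the 4th.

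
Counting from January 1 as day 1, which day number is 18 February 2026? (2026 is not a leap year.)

Days in months before February: 31 = 31.
Plus 18 days into February → day 49.

49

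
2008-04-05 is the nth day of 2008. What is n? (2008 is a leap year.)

Days in months before April: 31 + 29 + 31 = 91.
Plus 5 days into April → day 96.

96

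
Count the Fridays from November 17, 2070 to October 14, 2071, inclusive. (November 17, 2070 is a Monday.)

November 17, 2070 is a Monday; the first Friday on or after it is November 21, 2070 (4 days later).
From November 21, 2070 to October 14, 2071: 40 + 287 = 327 days (rest of 2070, to October 14, 2071 in 2071).
327 ÷ 7 = 46 full weeks with remainder 5, so 46 more Fridays after the first → 47.

47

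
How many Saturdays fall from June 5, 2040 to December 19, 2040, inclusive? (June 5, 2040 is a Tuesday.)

June 5, 2040 is a Tuesday; the first Saturday on or after it is June 9, 2040 (4 days later).
From June 9, 2040 to December 19, 2040: 21 + 31 + 31 + 30 + 31 + 30 + 19 = 193 days (rest of June, July, August, September, October, November, December).
193 ÷ 7 = 27 full weeks with remainder 4, so 27 more Saturdays after the first → 28.

28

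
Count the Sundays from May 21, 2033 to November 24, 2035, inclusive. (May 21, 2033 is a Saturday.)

May 21, 2033 is a Saturday; the first Sunday on or after it is May 22, 2033 (1 day later).
From May 22, 2033 to November 24, 2035: 223 + 365 + 328 = 916 days (rest of 2033, 2034, to November 24, 2035 in 2035).
916 ÷ 7 = 130 full weeks with remainder 6, so 130 more Sundays after the first → 131.

131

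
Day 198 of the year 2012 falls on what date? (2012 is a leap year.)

January has 31 days (198 − 31 = 167 remain).
February has 29 days (167 − 29 = 138 remain).
March has 31 days (138 − 31 = 107 remain).
April has 30 days (107 − 30 = 77 remain).
May has 31 days (77 − 31 = 46 remain).
June has 30 days (46 − 30 = 16 remain).
16 into July → July 16.

2012-07-16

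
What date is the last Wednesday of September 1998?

September 1998 begins on a Tuesday, so the first Wednesday is September 2 (1 day later).
September 1998 has 30 days. Adding weeks: 2, 9, 16, 23, 30 — the last one ≤ 30 is the 30th.

September 30, 1998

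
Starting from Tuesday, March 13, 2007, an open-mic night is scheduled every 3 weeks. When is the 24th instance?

The 24th occurrence is 23 intervals after the first: 23 × 21 = 483 days after March 13, 2007.
March has 31 days — 18 days to the end of March leaves 465.
From end of March to end of 2007 is 275 days (190 left).
January has 31 days (159 left).
February has 29 days (130 left).
March has 31 days (99 left).
April has 30 days (69 left).
May has 31 days (38 left).
June has 30 days (8 left).
8 days into July → July 8, 2008.

July 8, 2008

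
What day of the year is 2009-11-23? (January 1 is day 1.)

327

Days in months before November: 31 + 28 + 31 + 30 + 31 + 30 + 31 + 31 + 30 + 31 = 304.
Plus 23 days into November → day 327.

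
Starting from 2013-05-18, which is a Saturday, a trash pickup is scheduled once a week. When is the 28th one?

The 28th occurrence is 27 intervals after the first: 27 × 7 = 189 days after 2013-05-18.
May has 31 days — 13 days to the end of May leaves 176.
June has 30 days (146 left).
July has 31 days (115 left).
August has 31 days (84 left).
September has 30 days (54 left).
October has 31 days (23 left).
23 days into November → 2013-11-23.

2013-11-23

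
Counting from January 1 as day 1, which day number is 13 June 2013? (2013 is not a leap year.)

Days in months before June: 31 + 28 + 31 + 30 + 31 = 151.
Plus 13 days into June → day 164.

164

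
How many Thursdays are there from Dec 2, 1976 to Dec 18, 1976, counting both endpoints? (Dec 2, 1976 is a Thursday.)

Dec 2, 1976 is a Thursday; the first Thursday on or after it is Dec 2, 1976.
From Dec 2, 1976 to Dec 18, 1976 is 18 − 2 = 16 days.
16 ÷ 7 = 2 full weeks with remainder 2, so 2 more Thursdays after the first → 3.

3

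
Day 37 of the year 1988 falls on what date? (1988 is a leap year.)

Feb 6, 1988

Jan has 31 days (37 − 31 = 6 remain).
6 into Feb → Feb 6.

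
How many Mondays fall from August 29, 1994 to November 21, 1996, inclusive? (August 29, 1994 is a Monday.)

117

August 29, 1994 is a Monday; the first Monday on or after it is August 29, 1994.
From August 29, 1994 to November 21, 1996: 124 + 365 + 326 = 815 days (rest of 1994, 1995, to November 21, 1996 in 1996).
815 ÷ 7 = 116 full weeks with remainder 3, so 116 more Mondays after the first → 117.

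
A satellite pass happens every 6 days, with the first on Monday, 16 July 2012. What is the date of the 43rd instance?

The 43rd occurrence is 42 intervals after the first: 42 × 6 = 252 days after 16 July 2012.
July has 31 days — 15 days to the end of July leaves 237.
August has 31 days (206 left).
September has 30 days (176 left).
October has 31 days (145 left).
November has 30 days (115 left).
December has 31 days (84 left).
January has 31 days (53 left).
February has 28 days (25 left).
25 days into March → 25 March 2013.

25 March 2013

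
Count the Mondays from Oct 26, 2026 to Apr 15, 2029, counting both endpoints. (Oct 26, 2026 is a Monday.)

Oct 26, 2026 is a Monday; the first Monday on or after it is Oct 26, 2026.
From Oct 26, 2026 to Apr 15, 2029: 66 + 365 + 366 + 105 = 902 days (rest of 2026, 2027, 2028, to Apr 15, 2029 in 2029).
902 ÷ 7 = 128 full weeks with remainder 6, so 128 more Mondays after the first → 129.

129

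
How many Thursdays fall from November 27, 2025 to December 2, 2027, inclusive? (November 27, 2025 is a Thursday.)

106

November 27, 2025 is a Thursday; the first Thursday on or after it is November 27, 2025.
From November 27, 2025 to December 2, 2027: 34 + 365 + 336 = 735 days (rest of 2025, 2026, to December 2, 2027 in 2027).
735 ÷ 7 = 105 full weeks with remainder 0, so 105 more Thursdays after the first → 106.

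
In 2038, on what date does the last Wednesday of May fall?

May 2038 begins on a Saturday, so the first Wednesday is May 5 (4 days later).
May 2038 has 31 days. Adding weeks: 5, 12, 19, 26 — the last one ≤ 31 is the 26th.

May 26, 2038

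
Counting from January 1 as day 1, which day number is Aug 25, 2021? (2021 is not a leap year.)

Days in months before Aug: 31 + 28 + 31 + 30 + 31 + 30 + 31 = 212.
Plus 25 days into Aug → day 237.

237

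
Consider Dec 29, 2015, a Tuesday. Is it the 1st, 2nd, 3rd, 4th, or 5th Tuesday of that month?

5th

Day 29 falls in week ⌈29/7⌉ of the month.
Days 1–7 hold the 1st Tuesday, 8–14 the 2nd, 15–21 the 3rd, 22–28 the 4th, 29–31 the 5th.
29 is in the range for the 5th.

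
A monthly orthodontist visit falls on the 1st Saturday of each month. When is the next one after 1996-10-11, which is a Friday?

1996-11-02

October 1996 starts on a Tuesday, so its 1st Saturday is 1996-10-05 (4 days in).
That is not after 1996-10-11, so look at November 1996.
November 1996 starts on a Friday, so its 1st Saturday is 1996-11-02 (1 day in).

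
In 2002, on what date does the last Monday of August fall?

The first Monday of August 2002 is August 5.
August 2002 has 31 days. Adding weeks: 5, 12, 19, 26 — the last one ≤ 31 is the 26th.

2002-08-26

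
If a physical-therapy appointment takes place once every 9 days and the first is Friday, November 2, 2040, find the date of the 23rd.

May 19, 2041

The 23rd occurrence is 22 intervals after the first: 22 × 9 = 198 days after November 2, 2040.
November has 30 days — 28 days to the end of November leaves 170.
December has 31 days (139 left).
January has 31 days (108 left).
February has 28 days (80 left).
March has 31 days (49 left).
April has 30 days (19 left).
19 days into May → May 19, 2041.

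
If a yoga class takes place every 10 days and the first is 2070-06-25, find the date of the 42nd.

2071-08-09

The 42nd occurrence is 41 intervals after the first: 41 × 10 = 410 days after 2070-06-25.
June has 30 days — 5 days to the end of June leaves 405.
From end of June to end of 2070 is 184 days (221 left).
January has 31 days (190 left).
February has 28 days (162 left).
March has 31 days (131 left).
April has 30 days (101 left).
May has 31 days (70 left).
June has 30 days (40 left).
July has 31 days (9 left).
9 days into August → 2071-08-09.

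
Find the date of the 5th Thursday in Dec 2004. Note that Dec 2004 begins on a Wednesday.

Dec 2004 begins on a Wednesday, so the first Thursday is Dec 2 (1 day later).
The 5th Thursday is 4 weeks later: 2 + 28 = 30.

Dec 30, 2004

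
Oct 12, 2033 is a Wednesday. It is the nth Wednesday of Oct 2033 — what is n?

2nd

Day 12 falls in week ⌈12/7⌉ of the month.
Days 1–7 hold the 1st Wednesday, 8–14 the 2nd, 15–21 the 3rd, 22–28 the 4th, 29–31 the 5th.
12 is in the range for the 2nd.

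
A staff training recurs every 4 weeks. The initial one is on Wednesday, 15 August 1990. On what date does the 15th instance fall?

11 September 1991

The 15th occurrence is 14 intervals after the first: 14 × 28 = 392 days after 15 August 1990.
August has 31 days — 16 days to the end of August leaves 376.
September has 30 days (346 left).
October has 31 days (315 left).
November has 30 days (285 left).
December has 31 days (254 left).
January has 31 days (223 left).
February has 28 days (195 left).
March has 31 days (164 left).
April has 30 days (134 left).
May has 31 days (103 left).
June has 30 days (73 left).
July has 31 days (42 left).
August has 31 days (11 left).
11 days into September → 11 September 1991.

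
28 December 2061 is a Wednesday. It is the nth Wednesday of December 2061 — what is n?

4th

Day 28 falls in week ⌈28/7⌉ of the month.
Days 1–7 hold the 1st Wednesday, 8–14 the 2nd, 15–21 the 3rd, 22–28 the 4th, 29–31 the 5th.
28 is in the range for the 4th.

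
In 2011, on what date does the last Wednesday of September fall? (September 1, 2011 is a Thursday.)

2011-09-28

September 2011 begins on a Thursday, so the first Wednesday is September 7 (6 days later).
September 2011 has 30 days. Adding weeks: 7, 14, 21, 28 — the last one ≤ 30 is the 28th.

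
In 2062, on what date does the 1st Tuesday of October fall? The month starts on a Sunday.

October 2062 begins on a Sunday, so the first Tuesday is October 3 (2 days later).

October 3, 2062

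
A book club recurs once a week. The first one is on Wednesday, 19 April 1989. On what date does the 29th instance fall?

The 29th occurrence is 28 intervals after the first: 28 × 7 = 196 days after 19 April 1989.
April has 30 days — 11 days to the end of April leaves 185.
May has 31 days (154 left).
June has 30 days (124 left).
July has 31 days (93 left).
August has 31 days (62 left).
September has 30 days (32 left).
October has 31 days (1 left).
1 day into November → 1 November 1989.

1 November 1989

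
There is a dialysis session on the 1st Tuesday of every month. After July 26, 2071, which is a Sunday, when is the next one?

July 2071 starts on a Wednesday, so its 1st Tuesday is July 7, 2071 (6 days in).
That is not after July 26, 2071, so look at August 2071.
August 2071 starts on a Saturday, so its 1st Tuesday is August 4, 2071 (3 days in).

August 4, 2071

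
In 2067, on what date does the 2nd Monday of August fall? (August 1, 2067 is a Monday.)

August 2067 begins on a Monday, so the first Monday is August 1.
The 2nd Monday is 1 weeks later: 1 + 7 = 8.

8 August 2067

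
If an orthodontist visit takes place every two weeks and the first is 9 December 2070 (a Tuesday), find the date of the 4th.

20 January 2071

The 4th occurrence is 3 intervals after the first: 3 × 14 = 42 days after 9 December 2070.
December has 31 days — 22 days to the end of December leaves 20.
20 days into January → 20 January 2071.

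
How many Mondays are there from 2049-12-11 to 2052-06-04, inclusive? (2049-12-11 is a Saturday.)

130

2049-12-11 is a Saturday; the first Monday on or after it is 2049-12-13 (2 days later).
From 2049-12-13 to 2052-06-04: 18 + 365 + 365 + 156 = 904 days (rest of 2049, 2050, 2051, to 2052-06-04 in 2052).
904 ÷ 7 = 129 full weeks with remainder 1, so 129 more Mondays after the first → 130.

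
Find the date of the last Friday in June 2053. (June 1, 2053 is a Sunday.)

2053-06-27

June 2053 begins on a Sunday, so the first Friday is June 6 (5 days later).
June 2053 has 30 days. Adding weeks: 6, 13, 20, 27 — the last one ≤ 30 is the 27th.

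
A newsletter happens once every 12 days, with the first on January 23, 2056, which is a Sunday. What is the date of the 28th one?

December 12, 2056

The 28th occurrence is 27 intervals after the first: 27 × 12 = 324 days after January 23, 2056.
January has 31 days — 8 days to the end of January leaves 316.
February has 29 days (287 left).
March has 31 days (256 left).
April has 30 days (226 left).
May has 31 days (195 left).
June has 30 days (165 left).
July has 31 days (134 left).
August has 31 days (103 left).
September has 30 days (73 left).
October has 31 days (42 left).
November has 30 days (12 left).
12 days into December → December 12, 2056.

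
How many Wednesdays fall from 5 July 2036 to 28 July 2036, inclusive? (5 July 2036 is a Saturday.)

5 July 2036 is a Saturday; the first Wednesday on or after it is 9 July 2036 (4 days later).
From 9 July 2036 to 28 July 2036 is 28 − 9 = 19 days.
19 ÷ 7 = 2 full weeks with remainder 5, so 2 more Wednesdays after the first → 3.

3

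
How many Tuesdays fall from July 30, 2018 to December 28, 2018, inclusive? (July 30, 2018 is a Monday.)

22

July 30, 2018 is a Monday; the first Tuesday on or after it is July 31, 2018 (1 day later).
From July 31, 2018 to December 28, 2018: 0 + 31 + 30 + 31 + 30 + 28 = 150 days (rest of July, August, September, October, November, December).
150 ÷ 7 = 21 full weeks with remainder 3, so 21 more Tuesdays after the first → 22.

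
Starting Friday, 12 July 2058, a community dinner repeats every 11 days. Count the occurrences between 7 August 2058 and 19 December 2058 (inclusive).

Occurrences land 11·i days after 12 July 2058 for i = 0, 1, 2, …
7 August 2058 is 26 days after the start; 26 ÷ 11 = 2 remainder 4; since the remainder is 4, round up to i = 3. First occurrence in the window: #4 on 14 August 2058 (3×11 = 33 days in).
19 December 2058 is 160 days after the start; 160 ÷ 11 = 14 remainder 6. Last occurrence in the window: #15 on 13 December 2058.
Occurrences #4 through #15: 12 in total.

12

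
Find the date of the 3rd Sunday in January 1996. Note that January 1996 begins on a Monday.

21 January 1996

January 1996 begins on a Monday, so the first Sunday is January 7 (6 days later).
The 3rd Sunday is 2 weeks later: 7 + 14 = 21.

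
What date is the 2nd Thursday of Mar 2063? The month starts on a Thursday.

Mar 2063 begins on a Thursday, so the first Thursday is Mar 1.
The 2nd Thursday is 1 weeks later: 1 + 7 = 8.

Mar 8, 2063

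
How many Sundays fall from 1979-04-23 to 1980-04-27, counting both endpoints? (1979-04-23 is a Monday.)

1979-04-23 is a Monday; the first Sunday on or after it is 1979-04-29 (6 days later).
From 1979-04-29 to 1980-04-27: 246 + 118 = 364 days (rest of 1979, to 1980-04-27 in 1980).
364 ÷ 7 = 52 full weeks with remainder 0, so 52 more Sundays after the first → 53.

53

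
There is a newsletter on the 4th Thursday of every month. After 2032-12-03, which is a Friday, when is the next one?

2032-12-23

December 2032 starts on a Wednesday; its first Thursday is the 2nd, so the 4th Thursday is the 23rd — 2032-12-23.
2032-12-23 is after 2032-12-03, so that is the next one.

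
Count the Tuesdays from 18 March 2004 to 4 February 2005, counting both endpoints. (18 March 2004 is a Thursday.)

18 March 2004 is a Thursday; the first Tuesday on or after it is 23 March 2004 (5 days later).
From 23 March 2004 to 4 February 2005: 283 + 35 = 318 days (rest of 2004, to 4 February 2005 in 2005).
318 ÷ 7 = 45 full weeks with remainder 3, so 45 more Tuesdays after the first → 46.

46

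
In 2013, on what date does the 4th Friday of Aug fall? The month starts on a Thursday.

Aug 2013 begins on a Thursday, so the first Friday is Aug 2 (1 day later).
The 4th Friday is 3 weeks later: 2 + 21 = 23.

Aug 23, 2013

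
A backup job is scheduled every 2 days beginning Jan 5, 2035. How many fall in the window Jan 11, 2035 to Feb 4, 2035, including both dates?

Occurrences land 2·i days after Jan 5, 2035 for i = 0, 1, 2, …
Jan 11, 2035 is 6 days after the start; 6 ÷ 2 = 3 remainder 0. First occurrence in the window: #4 on Jan 11, 2035 (3×2 = 6 days in).
Feb 4, 2035 is 30 days after the start; 30 ÷ 2 = 15 remainder 0. Last occurrence in the window: #16 on Feb 4, 2035.
Occurrences #4 through #16: 13 in total.

13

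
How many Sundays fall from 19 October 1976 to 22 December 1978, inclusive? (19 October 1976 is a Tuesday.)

113

19 October 1976 is a Tuesday; the first Sunday on or after it is 24 October 1976 (5 days later).
From 24 October 1976 to 22 December 1978: 68 + 365 + 356 = 789 days (rest of 1976, 1977, to 22 December 1978 in 1978).
789 ÷ 7 = 112 full weeks with remainder 5, so 112 more Sundays after the first → 113.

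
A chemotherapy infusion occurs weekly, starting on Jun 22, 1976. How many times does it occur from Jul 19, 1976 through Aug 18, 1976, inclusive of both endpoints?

Occurrences land 7·i days after Jun 22, 1976 for i = 0, 1, 2, …
Jul 19, 1976 is 27 days after the start; 27 ÷ 7 = 3 remainder 6; since the remainder is 6, round up to i = 4. First occurrence in the window: #5 on Jul 20, 1976 (4×7 = 28 days in).
Aug 18, 1976 is 57 days after the start; 57 ÷ 7 = 8 remainder 1. Last occurrence in the window: #9 on Aug 17, 1976.
Occurrences #5 through #9: 5 in total.

5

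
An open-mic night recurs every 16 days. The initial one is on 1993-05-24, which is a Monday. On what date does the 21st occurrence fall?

The 21st occurrence is 20 intervals after the first: 20 × 16 = 320 days after 1993-05-24.
May has 31 days — 7 days to the end of May leaves 313.
June has 30 days (283 left).
July has 31 days (252 left).
August has 31 days (221 left).
September has 30 days (191 left).
October has 31 days (160 left).
November has 30 days (130 left).
December has 31 days (99 left).
January has 31 days (68 left).
February has 28 days (40 left).
March has 31 days (9 left).
9 days into April → 1994-04-09.

1994-04-09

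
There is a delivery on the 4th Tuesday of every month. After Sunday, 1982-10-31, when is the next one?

1982-11-23

October 1982 starts on a Friday; its first Tuesday is the 5th, so the 4th Tuesday is the 26th — 1982-10-26.
That is not after 1982-10-31, so look at November 1982.
November 1982 starts on a Monday; its first Tuesday is the 2nd, so the 4th Tuesday is the 23rd — 1982-11-23.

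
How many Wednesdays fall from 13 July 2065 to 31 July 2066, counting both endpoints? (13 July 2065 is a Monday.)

55

13 July 2065 is a Monday; the first Wednesday on or after it is 15 July 2065 (2 days later).
From 15 July 2065 to 31 July 2066: 169 + 212 = 381 days (rest of 2065, to 31 July 2066 in 2066).
381 ÷ 7 = 54 full weeks with remainder 3, so 54 more Wednesdays after the first → 55.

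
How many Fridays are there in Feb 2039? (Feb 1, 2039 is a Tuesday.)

Feb 1, 2039 is a Tuesday; the first Friday on or after it is Feb 4, 2039 (3 days later).
From Feb 4, 2039 to Feb 28, 2039 is 28 − 4 = 24 days.
24 ÷ 7 = 3 full weeks with remainder 3, so 3 more Fridays after the first → 4.

4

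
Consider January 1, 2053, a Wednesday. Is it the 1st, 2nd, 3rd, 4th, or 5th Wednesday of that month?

1st

Day 1 falls in week ⌈1/7⌉ of the month.
Days 1–7 hold the 1st Wednesday, 8–14 the 2nd, 15–21 the 3rd, 22–28 the 4th, 29–31 the 5th.
1 is in the range for the 1st.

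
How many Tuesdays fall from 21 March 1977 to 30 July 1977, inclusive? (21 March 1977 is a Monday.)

19

21 March 1977 is a Monday; the first Tuesday on or after it is 22 March 1977 (1 day later).
From 22 March 1977 to 30 July 1977: 9 + 30 + 31 + 30 + 30 = 130 days (rest of March, April, May, June, July).
130 ÷ 7 = 18 full weeks with remainder 4, so 18 more Tuesdays after the first → 19.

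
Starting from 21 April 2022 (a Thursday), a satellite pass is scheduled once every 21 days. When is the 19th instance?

4 May 2023

The 19th occurrence is 18 intervals after the first: 18 × 21 = 378 days after 21 April 2022.
April has 30 days — 9 days to the end of April leaves 369.
May has 31 days (338 left).
June has 30 days (308 left).
July has 31 days (277 left).
August has 31 days (246 left).
September has 30 days (216 left).
October has 31 days (185 left).
November has 30 days (155 left).
December has 31 days (124 left).
January has 31 days (93 left).
February has 28 days (65 left).
March has 31 days (34 left).
April has 30 days (4 left).
4 days into May → 4 May 2023.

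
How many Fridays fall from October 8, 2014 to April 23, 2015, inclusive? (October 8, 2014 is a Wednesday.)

28

October 8, 2014 is a Wednesday; the first Friday on or after it is October 10, 2014 (2 days later).
From October 10, 2014 to April 23, 2015: 21 + 30 + 31 + 31 + 28 + 31 + 23 = 195 days (rest of October, November, December, January, February, March, April).
195 ÷ 7 = 27 full weeks with remainder 6, so 27 more Fridays after the first → 28.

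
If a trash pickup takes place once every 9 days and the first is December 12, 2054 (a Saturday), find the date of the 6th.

January 26, 2055

The 6th occurrence is 5 intervals after the first: 5 × 9 = 45 days after December 12, 2054.
December has 31 days — 19 days to the end of December leaves 26.
26 days into January → January 26, 2055.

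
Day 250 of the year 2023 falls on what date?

January has 31 days (250 − 31 = 219 remain).
February has 28 days (219 − 28 = 191 remain).
March has 31 days (191 − 31 = 160 remain).
April has 30 days (160 − 30 = 130 remain).
May has 31 days (130 − 31 = 99 remain).
June has 30 days (99 − 30 = 69 remain).
July has 31 days (69 − 31 = 38 remain).
August has 31 days (38 − 31 = 7 remain).
7 into September → September 7.

September 7, 2023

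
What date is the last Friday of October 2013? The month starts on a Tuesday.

October 2013 begins on a Tuesday, so the first Friday is October 4 (3 days later).
October 2013 has 31 days. Adding weeks: 4, 11, 18, 25 — the last one ≤ 31 is the 25th.

25 October 2013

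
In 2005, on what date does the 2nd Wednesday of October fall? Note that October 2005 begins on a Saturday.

October 2005 begins on a Saturday, so the first Wednesday is October 5 (4 days later).
The 2nd Wednesday is 1 weeks later: 5 + 7 = 12.

2005-10-12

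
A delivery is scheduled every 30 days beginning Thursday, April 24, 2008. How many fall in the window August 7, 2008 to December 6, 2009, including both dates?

Occurrences land 30·i days after April 24, 2008 for i = 0, 1, 2, …
August 7, 2008 is 105 days after the start; 105 ÷ 30 = 3 remainder 15; since the remainder is 15, round up to i = 4. First occurrence in the window: #5 on August 22, 2008 (4×30 = 120 days in).
December 6, 2009 is 591 days after the start; 591 ÷ 30 = 19 remainder 21. Last occurrence in the window: #20 on November 15, 2009.
Occurrences #5 through #20: 16 in total.

16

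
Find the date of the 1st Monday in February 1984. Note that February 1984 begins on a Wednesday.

February 1984 begins on a Wednesday, so the first Monday is February 6 (5 days later).

1984-02-06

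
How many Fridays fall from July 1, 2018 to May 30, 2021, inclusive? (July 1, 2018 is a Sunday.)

July 1, 2018 is a Sunday; the first Friday on or after it is July 6, 2018 (5 days later).
From July 6, 2018 to May 30, 2021: 178 + 365 + 366 + 150 = 1059 days (rest of 2018, 2019, 2020, to May 30, 2021 in 2021).
1059 ÷ 7 = 151 full weeks with remainder 2, so 151 more Fridays after the first → 152.

152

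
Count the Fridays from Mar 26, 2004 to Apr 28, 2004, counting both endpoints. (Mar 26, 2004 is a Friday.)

Mar 26, 2004 is a Friday; the first Friday on or after it is Mar 26, 2004.
From Mar 26, 2004 to Apr 28, 2004: 5 + 28 = 33 days (rest of Mar, Apr).
33 ÷ 7 = 4 full weeks with remainder 5, so 4 more Fridays after the first → 5.

5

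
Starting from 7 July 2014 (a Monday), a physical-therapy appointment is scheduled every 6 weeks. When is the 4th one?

The 4th occurrence is 3 intervals after the first: 3 × 42 = 126 days after 7 July 2014.
July has 31 days — 24 days to the end of July leaves 102.
August has 31 days (71 left).
September has 30 days (41 left).
October has 31 days (10 left).
10 days into November → 10 November 2014.

10 November 2014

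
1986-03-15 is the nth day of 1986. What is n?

74

Days in months before March: 31 + 28 = 59.
Plus 15 days into March → day 74.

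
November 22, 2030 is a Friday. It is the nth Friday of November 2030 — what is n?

4th

Day 22 falls in week ⌈22/7⌉ of the month.
Days 1–7 hold the 1st Friday, 8–14 the 2nd, 15–21 the 3rd, 22–28 the 4th, 29–31 the 5th.
22 is in the range for the 4th.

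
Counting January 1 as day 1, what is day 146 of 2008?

January has 31 days (146 − 31 = 115 remain).
February has 29 days (115 − 29 = 86 remain).
March has 31 days (86 − 31 = 55 remain).
April has 30 days (55 − 30 = 25 remain).
25 into May → May 25.

2008-05-25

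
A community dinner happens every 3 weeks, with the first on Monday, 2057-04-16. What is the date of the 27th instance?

2058-10-14

The 27th occurrence is 26 intervals after the first: 26 × 21 = 546 days after 2057-04-16.
April has 30 days — 14 days to the end of April leaves 532.
From end of April to end of 2057 is 245 days (287 left).
January has 31 days (256 left).
February has 28 days (228 left).
March has 31 days (197 left).
April has 30 days (167 left).
May has 31 days (136 left).
June has 30 days (106 left).
July has 31 days (75 left).
August has 31 days (44 left).
September has 30 days (14 left).
14 days into October → 2058-10-14.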